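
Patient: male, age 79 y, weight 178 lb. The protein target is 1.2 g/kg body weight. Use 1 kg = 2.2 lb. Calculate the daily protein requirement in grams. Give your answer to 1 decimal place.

97.1 g/day

Weight in kg = 178 ÷ 2.2 = 80.9091 kg.
Protein = 1.2 g/kg × 80.9091 kg = 97.0909 g/day.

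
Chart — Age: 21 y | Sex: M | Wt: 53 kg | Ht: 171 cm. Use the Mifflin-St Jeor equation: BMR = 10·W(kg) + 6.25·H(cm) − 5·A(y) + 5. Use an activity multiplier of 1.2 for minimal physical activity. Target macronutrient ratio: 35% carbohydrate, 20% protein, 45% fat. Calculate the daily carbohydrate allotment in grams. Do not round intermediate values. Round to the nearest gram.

Mifflin-St Jeor (male): BMR = 10(53) + 6.25(171) − 5(21) + 5 = 530 + 1068.75 − 105 + 5 = 1498.75 kcal/day.
TEE = 1498.75 × 1.2 = 1798.5 kcal/day.
Carbohydrate energy = 35% × 1798.5 = 629.475 kcal.
Carbohydrate = 629.475 ÷ 4 kcal/g = 157.3688 g.

157 g/day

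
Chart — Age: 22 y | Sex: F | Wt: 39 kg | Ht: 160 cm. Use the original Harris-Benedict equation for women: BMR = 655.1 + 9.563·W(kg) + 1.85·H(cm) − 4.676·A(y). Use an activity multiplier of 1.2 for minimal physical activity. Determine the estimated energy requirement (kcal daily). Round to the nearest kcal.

1465 kcal daily

Harris-Benedict: BMR = 655.1 + 9.563(39) + 1.85(160) − 4.676(22) = 1221.185 kcal/day.
TEE = BMR × activity factor = 1221.185 × 1.2 = 1465.422 kcal/day.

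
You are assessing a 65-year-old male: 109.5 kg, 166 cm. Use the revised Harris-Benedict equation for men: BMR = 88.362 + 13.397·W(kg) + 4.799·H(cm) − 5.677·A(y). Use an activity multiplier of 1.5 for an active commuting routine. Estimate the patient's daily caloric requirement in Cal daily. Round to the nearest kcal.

2974 Cal daily

Harris-Benedict: BMR = 88.362 + 13.397(109.5) + 4.799(166) − 5.677(65) = 1982.9625 kcal/day.
TEE = BMR × activity factor = 1982.9625 × 1.5 = 2974.4438 kcal/day.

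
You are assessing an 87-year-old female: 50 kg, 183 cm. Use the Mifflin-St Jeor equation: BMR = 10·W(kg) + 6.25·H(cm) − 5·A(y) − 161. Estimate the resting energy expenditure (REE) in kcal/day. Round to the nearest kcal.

Mifflin-St Jeor (female): BMR = 10(50) + 6.25(183) − 5(87) − 161 = 500 + 1143.75 − 435 − 161 = 1047.75 kcal/day.

1048 kcal/day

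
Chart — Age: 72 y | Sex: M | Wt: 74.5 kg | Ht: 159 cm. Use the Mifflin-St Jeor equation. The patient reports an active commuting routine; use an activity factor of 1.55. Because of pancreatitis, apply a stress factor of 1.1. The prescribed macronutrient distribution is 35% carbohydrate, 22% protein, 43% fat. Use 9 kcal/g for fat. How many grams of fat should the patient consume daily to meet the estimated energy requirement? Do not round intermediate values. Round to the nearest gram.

113 g/day

Mifflin-St Jeor (male): BMR = 10(74.5) + 6.25(159) − 5(72) + 5 = 745 + 993.75 − 360 + 5 = 1383.75 kcal/day.
TEE = 1383.75 × 1.55 = 2144.8125 kcal/day.
With stress factor 1.1: 2144.8125 × 1.1 = 2359.2938 kcal/day.
Fat energy = 43% × 2359.2938 = 1014.4963 kcal.
Fat = 1014.4963 ÷ 9 kcal/g = 112.7218 g.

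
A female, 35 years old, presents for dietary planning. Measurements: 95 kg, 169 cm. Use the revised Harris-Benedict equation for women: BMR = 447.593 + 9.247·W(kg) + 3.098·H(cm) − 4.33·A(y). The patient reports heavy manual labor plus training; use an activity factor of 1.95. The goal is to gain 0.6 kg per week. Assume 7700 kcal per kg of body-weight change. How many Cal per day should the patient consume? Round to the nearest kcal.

3971 Cal per day

Harris-Benedict: BMR = 447.593 + 9.247(95) + 3.098(169) − 4.33(35) = 1698.07 kcal/day.
TEE = 1698.07 × 1.95 = 3311.2365 kcal/day.
Required daily surplus = 0.6 × 7700 ÷ 7 = 660 kcal/day.
Target intake = 3311.2365 + 660 = 3971.2365 kcal/day.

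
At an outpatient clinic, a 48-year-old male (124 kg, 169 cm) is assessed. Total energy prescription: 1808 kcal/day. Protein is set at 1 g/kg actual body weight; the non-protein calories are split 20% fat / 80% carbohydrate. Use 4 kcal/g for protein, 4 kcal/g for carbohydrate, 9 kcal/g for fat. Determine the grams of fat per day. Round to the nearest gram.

Protein = 1 × 124 = 124 g → 124 × 4 = 496 kcal.
Non-protein calories = 1808 − 496 = 1312 kcal.
Fat: 20% × 1312 = 262.4 kcal; carbohydrate: 1049.6 kcal.
Fat: 262.4 kcal ÷ 9 kcal/g = 29.1556 g.

29 g/day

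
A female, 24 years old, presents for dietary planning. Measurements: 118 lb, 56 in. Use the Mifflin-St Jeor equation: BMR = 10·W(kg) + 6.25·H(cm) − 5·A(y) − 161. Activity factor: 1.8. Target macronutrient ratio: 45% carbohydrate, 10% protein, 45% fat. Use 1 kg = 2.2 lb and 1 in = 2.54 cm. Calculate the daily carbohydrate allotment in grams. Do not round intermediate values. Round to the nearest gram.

Convert to metric: weight = 118 ÷ 2.2 = 53.6364 kg; height = 56 × 2.54 = 142.24 cm.
Mifflin-St Jeor (female): BMR = 10(53.6364) + 6.25(142.24) − 5(24) − 161 = 536.3636 + 889 − 120 − 161 = 1144.3636 kcal/day.
TEE = 1144.3636 × 1.8 = 2059.8545 kcal/day.
Carbohydrate energy = 45% × 2059.8545 = 926.9345 kcal.
Carbohydrate = 926.9345 ÷ 4 kcal/g = 231.7336 g.

232 g/day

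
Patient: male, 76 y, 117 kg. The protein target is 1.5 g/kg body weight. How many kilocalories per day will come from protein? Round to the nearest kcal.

Protein = 1.5 g/kg × 117 kg = 175.5 g/day.
Protein energy = 175.5 g × 4 kcal/g = 702 kcal/day.

702 kcal/day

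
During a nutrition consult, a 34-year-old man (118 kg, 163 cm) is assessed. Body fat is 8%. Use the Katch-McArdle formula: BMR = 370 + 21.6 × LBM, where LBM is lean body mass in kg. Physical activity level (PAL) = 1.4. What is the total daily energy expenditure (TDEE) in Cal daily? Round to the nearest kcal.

LBM = 118 × (1 − 0.08) = 108.56 kg. Katch-McArdle: BMR = 370 + 21.6 × 108.56 = 2714.896 kcal/day.
TEE = BMR × activity factor = 2714.896 × 1.4 = 3800.8544 kcal/day.

3801 Cal daily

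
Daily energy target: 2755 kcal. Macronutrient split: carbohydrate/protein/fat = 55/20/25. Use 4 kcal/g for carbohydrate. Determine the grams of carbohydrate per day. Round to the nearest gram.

379 g/day

Carbohydrate energy = 55% × 2755 = 1515.25 kcal.
At 4 kcal/g: 1515.25 ÷ 4 = 378.8125 g.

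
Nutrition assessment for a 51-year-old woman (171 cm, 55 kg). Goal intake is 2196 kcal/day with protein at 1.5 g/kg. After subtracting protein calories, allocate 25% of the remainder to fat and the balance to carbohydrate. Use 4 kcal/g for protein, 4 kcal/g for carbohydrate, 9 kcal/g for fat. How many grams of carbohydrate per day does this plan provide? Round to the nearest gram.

350 g/day

Protein = 1.5 × 55 = 82.5 g → 82.5 × 4 = 330 kcal.
Non-protein calories = 2196 − 330 = 1866 kcal.
Fat: 25% × 1866 = 466.5 kcal; carbohydrate: 1399.5 kcal.
Carbohydrate: 1399.5 kcal ÷ 4 kcal/g = 349.875 g.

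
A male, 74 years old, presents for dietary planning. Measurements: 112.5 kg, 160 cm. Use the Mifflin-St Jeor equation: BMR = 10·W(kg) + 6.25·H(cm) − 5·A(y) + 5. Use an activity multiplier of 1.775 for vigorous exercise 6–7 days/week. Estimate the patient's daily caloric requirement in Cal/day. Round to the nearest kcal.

Mifflin-St Jeor (male): BMR = 10(112.5) + 6.25(160) − 5(74) + 5 = 1125 + 1000 − 370 + 5 = 1760 kcal/day.
TEE = BMR × activity factor = 1760 × 1.775 = 3124 kcal/day.

3124 Cal/day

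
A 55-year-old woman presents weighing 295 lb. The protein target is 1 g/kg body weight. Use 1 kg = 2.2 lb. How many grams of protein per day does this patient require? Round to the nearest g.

Weight in kg = 295 ÷ 2.2 = 134.0909 kg.
Protein = 1 g/kg × 134.0909 kg = 134.0909 g/day.

134 g/day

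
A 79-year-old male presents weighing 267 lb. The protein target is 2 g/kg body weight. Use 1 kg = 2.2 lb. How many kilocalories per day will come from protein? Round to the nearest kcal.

Weight in kg = 267 ÷ 2.2 = 121.3636 kg.
Protein = 2 g/kg × 121.3636 kg = 242.7273 g/day.
Protein energy = 242.7273 g × 4 kcal/g = 970.9091 kcal/day.

971 kcal/day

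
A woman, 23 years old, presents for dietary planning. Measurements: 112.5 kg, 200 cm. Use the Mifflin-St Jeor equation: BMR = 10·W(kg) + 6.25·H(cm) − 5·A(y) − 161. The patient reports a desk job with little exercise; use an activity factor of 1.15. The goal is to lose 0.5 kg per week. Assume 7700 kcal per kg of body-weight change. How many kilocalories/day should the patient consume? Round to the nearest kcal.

1864 kilocalories/day

Mifflin-St Jeor (female): BMR = 10(112.5) + 6.25(200) − 5(23) − 161 = 1125 + 1250 − 115 − 161 = 2099 kcal/day.
TEE = 2099 × 1.15 = 2413.85 kcal/day.
Required daily deficit = 0.5 × 7700 ÷ 7 = 550 kcal/day.
Target intake = 2413.85 − 550 = 1863.85 kcal/day.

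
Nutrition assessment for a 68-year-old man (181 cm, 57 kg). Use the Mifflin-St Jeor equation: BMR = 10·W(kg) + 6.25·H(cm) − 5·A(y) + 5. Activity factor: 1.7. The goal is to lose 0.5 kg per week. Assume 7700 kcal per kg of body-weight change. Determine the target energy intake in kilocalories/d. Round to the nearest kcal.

Mifflin-St Jeor (male): BMR = 10(57) + 6.25(181) − 5(68) + 5 = 570 + 1131.25 − 340 + 5 = 1366.25 kcal/day.
TEE = 1366.25 × 1.7 = 2322.625 kcal/day.
Required daily deficit = 0.5 × 7700 ÷ 7 = 550 kcal/day.
Target intake = 2322.625 − 550 = 1772.625 kcal/day.

1773 kilocalories/d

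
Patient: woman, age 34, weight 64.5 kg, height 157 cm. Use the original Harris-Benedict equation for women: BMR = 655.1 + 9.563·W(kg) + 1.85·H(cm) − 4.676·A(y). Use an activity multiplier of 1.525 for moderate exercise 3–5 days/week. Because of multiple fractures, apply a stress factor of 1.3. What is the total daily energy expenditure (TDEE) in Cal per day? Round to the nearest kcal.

Harris-Benedict: BMR = 655.1 + 9.563(64.5) + 1.85(157) − 4.676(34) = 1403.3795 kcal/day.
TEE = BMR × activity factor = 1403.3795 × 1.525 = 2140.1537 kcal/day.
Apply stress factor: 2140.1537 × 1.3 = 2782.1999 kcal/day.

2782 Cal per day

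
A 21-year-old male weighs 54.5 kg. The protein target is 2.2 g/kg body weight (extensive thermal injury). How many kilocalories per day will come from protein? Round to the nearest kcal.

Protein = 2.2 g/kg × 54.5 kg = 119.9 g/day.
Protein energy = 119.9 g × 4 kcal/g = 479.6 kcal/day.

480 kcal/day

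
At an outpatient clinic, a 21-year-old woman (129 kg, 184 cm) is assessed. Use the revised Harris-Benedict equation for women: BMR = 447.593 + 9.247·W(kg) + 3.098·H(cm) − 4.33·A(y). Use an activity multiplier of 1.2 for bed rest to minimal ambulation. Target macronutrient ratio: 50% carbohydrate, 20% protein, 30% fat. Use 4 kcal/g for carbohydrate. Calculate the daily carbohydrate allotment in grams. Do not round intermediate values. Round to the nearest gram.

318 g/day

Harris-Benedict: BMR = 447.593 + 9.247(129) + 3.098(184) − 4.33(21) = 2119.558 kcal/day.
TEE = 2119.558 × 1.2 = 2543.4696 kcal/day.
Carbohydrate energy = 50% × 2543.4696 = 1271.7348 kcal.
Carbohydrate = 1271.7348 ÷ 4 kcal/g = 317.9337 g.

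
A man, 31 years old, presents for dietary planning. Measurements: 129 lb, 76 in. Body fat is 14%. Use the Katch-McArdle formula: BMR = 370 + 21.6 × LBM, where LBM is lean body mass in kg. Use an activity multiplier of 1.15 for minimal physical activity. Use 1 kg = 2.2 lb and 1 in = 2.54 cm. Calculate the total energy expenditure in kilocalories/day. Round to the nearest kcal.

Convert to metric: weight = 129 ÷ 2.2 = 58.6364 kg; height = 76 × 2.54 = 193.04 cm.
LBM = 58.6364 × (1 − 0.14) = 50.4273 kg. Katch-McArdle: BMR = 370 + 21.6 × 50.4273 = 1459.2291 kcal/day.
TEE = BMR × activity factor = 1459.2291 × 1.15 = 1678.1135 kcal/day.

1678 kilocalories/day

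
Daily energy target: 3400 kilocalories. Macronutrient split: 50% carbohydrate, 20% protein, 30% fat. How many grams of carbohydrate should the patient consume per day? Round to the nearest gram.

Carbohydrate energy = 50% × 3400 = 1700 kcal.
At 4 kcal/g: 1700 ÷ 4 = 425 g.

425 g/day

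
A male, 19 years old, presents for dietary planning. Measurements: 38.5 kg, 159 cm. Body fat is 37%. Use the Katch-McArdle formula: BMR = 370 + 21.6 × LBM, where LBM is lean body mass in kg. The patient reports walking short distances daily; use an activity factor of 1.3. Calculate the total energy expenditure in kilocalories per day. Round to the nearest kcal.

1162 kilocalories per day

LBM = 38.5 × (1 − 0.37) = 24.255 kg. Katch-McArdle: BMR = 370 + 21.6 × 24.255 = 893.908 kcal/day.
TEE = BMR × activity factor = 893.908 × 1.3 = 1162.0804 kcal/day.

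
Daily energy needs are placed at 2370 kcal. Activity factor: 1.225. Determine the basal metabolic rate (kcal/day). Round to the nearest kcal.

1935 kcal/day

BMR = TEE ÷ activity factor = 2370 ÷ 1.225 = 1934.6939 kcal/day.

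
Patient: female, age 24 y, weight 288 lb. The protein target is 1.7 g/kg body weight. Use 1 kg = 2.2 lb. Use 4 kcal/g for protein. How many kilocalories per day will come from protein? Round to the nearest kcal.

890 kcal/day

Weight in kg = 288 ÷ 2.2 = 130.9091 kg.
Protein = 1.7 g/kg × 130.9091 kg = 222.5455 g/day.
Protein energy = 222.5455 g × 4 kcal/g = 890.1818 kcal/day.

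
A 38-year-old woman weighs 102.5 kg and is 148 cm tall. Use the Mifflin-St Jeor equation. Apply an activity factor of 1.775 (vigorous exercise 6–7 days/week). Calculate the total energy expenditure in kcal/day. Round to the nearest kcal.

2838 kcal/day

Mifflin-St Jeor (female): BMR = 10(102.5) + 6.25(148) − 5(38) − 161 = 1025 + 925 − 190 − 161 = 1599 kcal/day.
TEE = BMR × activity factor = 1599 × 1.775 = 2838.225 kcal/day.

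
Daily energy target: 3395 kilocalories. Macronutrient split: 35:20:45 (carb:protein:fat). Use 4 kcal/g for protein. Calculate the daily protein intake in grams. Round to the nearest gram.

Protein energy = 20% × 3395 = 679 kcal.
At 4 kcal/g: 679 ÷ 4 = 169.75 g.

170 g/day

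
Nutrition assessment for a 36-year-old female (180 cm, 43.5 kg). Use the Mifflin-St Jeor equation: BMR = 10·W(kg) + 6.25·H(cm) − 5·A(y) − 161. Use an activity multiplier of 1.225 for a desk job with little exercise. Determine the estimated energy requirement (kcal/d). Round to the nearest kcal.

Mifflin-St Jeor (female): BMR = 10(43.5) + 6.25(180) − 5(36) − 161 = 435 + 1125 − 180 − 161 = 1219 kcal/day.
TEE = BMR × activity factor = 1219 × 1.225 = 1493.275 kcal/day.

1493 kcal/d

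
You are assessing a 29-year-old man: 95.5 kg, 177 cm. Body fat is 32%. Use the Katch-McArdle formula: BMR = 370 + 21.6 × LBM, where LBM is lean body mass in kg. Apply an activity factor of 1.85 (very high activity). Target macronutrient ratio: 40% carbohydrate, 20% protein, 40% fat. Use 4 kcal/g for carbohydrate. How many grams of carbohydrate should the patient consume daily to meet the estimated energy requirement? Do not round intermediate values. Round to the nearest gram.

328 g/day

LBM = 95.5 × (1 − 0.32) = 64.94 kg. Katch-McArdle: BMR = 370 + 21.6 × 64.94 = 1772.704 kcal/day.
TEE = 1772.704 × 1.85 = 3279.5024 kcal/day.
Carbohydrate energy = 40% × 3279.5024 = 1311.801 kcal.
Carbohydrate = 1311.801 ÷ 4 kcal/g = 327.9502 g.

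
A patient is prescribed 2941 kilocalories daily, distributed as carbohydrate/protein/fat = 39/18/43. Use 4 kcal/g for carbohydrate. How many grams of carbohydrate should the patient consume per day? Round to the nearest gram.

287 g/day

Carbohydrate energy = 39% × 2941 = 1146.99 kcal.
At 4 kcal/g: 1146.99 ÷ 4 = 286.7475 g.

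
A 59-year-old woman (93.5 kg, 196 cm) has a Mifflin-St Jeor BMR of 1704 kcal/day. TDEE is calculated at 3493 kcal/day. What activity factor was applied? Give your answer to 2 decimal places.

Activity factor = TEE ÷ BMR = 3493 ÷ 1704 = 2.05.

2.05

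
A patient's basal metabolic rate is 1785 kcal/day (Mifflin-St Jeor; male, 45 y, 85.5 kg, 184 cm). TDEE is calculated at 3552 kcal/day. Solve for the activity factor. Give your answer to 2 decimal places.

Activity factor = TEE ÷ BMR = 3552 ÷ 1785 = 1.99.

1.99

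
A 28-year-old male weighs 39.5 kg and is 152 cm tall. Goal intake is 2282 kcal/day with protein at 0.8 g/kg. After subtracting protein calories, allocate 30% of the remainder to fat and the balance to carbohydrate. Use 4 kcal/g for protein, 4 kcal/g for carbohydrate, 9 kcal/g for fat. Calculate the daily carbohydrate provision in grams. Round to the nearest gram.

377 g/day

Protein = 0.8 × 39.5 = 31.6 g → 31.6 × 4 = 126.4 kcal.
Non-protein calories = 2282 − 126.4 = 2155.6 kcal.
Fat: 30% × 2155.6 = 646.68 kcal; carbohydrate: 1508.92 kcal.
Carbohydrate: 1508.92 kcal ÷ 4 kcal/g = 377.23 g.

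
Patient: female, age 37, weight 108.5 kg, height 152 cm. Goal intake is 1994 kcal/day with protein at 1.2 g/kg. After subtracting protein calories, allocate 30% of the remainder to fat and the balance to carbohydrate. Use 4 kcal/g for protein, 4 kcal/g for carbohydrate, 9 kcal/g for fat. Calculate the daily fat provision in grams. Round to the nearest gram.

49 g/day

Protein = 1.2 × 108.5 = 130.2 g → 130.2 × 4 = 520.8 kcal.
Non-protein calories = 1994 − 520.8 = 1473.2 kcal.
Fat: 30% × 1473.2 = 441.96 kcal; carbohydrate: 1031.24 kcal.
Fat: 441.96 kcal ÷ 9 kcal/g = 49.1067 g.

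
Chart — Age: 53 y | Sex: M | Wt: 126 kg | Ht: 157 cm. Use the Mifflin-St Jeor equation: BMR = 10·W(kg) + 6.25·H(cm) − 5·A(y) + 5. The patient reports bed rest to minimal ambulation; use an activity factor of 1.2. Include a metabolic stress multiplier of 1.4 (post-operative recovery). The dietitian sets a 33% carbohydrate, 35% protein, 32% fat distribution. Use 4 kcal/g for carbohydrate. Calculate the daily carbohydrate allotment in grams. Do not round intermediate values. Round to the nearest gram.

275 g/day

Mifflin-St Jeor (male): BMR = 10(126) + 6.25(157) − 5(53) + 5 = 1260 + 981.25 − 265 + 5 = 1981.25 kcal/day.
TEE = 1981.25 × 1.2 = 2377.5 kcal/day.
With stress factor 1.4: 2377.5 × 1.4 = 3328.5 kcal/day.
Carbohydrate energy = 33% × 3328.5 = 1098.405 kcal.
Carbohydrate = 1098.405 ÷ 4 kcal/g = 274.6013 g.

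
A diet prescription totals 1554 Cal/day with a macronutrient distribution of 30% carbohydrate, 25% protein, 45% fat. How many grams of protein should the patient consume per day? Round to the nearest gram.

97 g/day

Protein energy = 25% × 1554 = 388.5 kcal.
At 4 kcal/g: 388.5 ÷ 4 = 97.125 g.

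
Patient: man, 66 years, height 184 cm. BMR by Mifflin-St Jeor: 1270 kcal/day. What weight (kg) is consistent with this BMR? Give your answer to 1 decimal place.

44.5 kg

1270 = 10·W + 6.25(184) − 5(66) + 5
10·W = 1270 − 825 = 445, so W = 44.5 kg.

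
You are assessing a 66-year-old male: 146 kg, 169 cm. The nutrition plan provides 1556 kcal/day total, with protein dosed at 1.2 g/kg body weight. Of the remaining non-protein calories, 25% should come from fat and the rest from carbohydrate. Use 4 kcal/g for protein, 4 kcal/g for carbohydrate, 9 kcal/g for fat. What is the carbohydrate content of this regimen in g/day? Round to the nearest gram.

Protein = 1.2 × 146 = 175.2 g → 175.2 × 4 = 700.8 kcal.
Non-protein calories = 1556 − 700.8 = 855.2 kcal.
Fat: 25% × 855.2 = 213.8 kcal; carbohydrate: 641.4 kcal.
Carbohydrate: 641.4 kcal ÷ 4 kcal/g = 160.35 g.

160 g/day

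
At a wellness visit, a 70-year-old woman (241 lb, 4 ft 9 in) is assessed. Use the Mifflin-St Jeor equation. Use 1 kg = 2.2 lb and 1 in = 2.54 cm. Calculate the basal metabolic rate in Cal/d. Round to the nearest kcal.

1489 Cal/d

Convert to metric: weight = 241 ÷ 2.2 = 109.5455 kg; height = (4×12 + 9) × 2.54 = 57 × 2.54 = 144.78 cm.
Mifflin-St Jeor (female): BMR = 10(109.5455) + 6.25(144.78) − 5(70) − 161 = 1095.4545 + 904.875 − 350 − 161 = 1489.3295 kcal/day.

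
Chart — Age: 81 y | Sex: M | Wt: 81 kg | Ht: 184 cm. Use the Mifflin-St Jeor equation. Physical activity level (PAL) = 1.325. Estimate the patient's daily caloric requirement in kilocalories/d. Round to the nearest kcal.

Mifflin-St Jeor (male): BMR = 10(81) + 6.25(184) − 5(81) + 5 = 810 + 1150 − 405 + 5 = 1560 kcal/day.
TEE = BMR × activity factor = 1560 × 1.325 = 2067 kcal/day.

2067 kilocalories/d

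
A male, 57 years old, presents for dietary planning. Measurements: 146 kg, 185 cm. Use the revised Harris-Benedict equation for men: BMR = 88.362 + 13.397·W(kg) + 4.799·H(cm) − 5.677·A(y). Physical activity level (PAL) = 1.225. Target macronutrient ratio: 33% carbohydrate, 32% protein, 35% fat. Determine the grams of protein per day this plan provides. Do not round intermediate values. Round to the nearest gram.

256 g/day

Harris-Benedict: BMR = 88.362 + 13.397(146) + 4.799(185) − 5.677(57) = 2608.55 kcal/day.
TEE = 2608.55 × 1.225 = 3195.4738 kcal/day.
Protein energy = 32% × 3195.4738 = 1022.5516 kcal.
Protein = 1022.5516 ÷ 4 kcal/g = 255.6379 g.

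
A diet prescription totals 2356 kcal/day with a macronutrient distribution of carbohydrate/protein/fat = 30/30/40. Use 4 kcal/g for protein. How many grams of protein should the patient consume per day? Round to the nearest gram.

177 g/day

Protein energy = 30% × 2356 = 706.8 kcal.
At 4 kcal/g: 706.8 ÷ 4 = 176.7 g.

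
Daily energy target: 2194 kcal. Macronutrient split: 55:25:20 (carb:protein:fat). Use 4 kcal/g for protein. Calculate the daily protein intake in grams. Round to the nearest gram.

Protein energy = 25% × 2194 = 548.5 kcal.
At 4 kcal/g: 548.5 ÷ 4 = 137.125 g.

137 g/day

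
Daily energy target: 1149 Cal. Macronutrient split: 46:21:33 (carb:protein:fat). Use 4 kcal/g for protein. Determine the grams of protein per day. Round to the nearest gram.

Protein energy = 21% × 1149 = 241.29 kcal.
At 4 kcal/g: 241.29 ÷ 4 = 60.3225 g.

60 g/day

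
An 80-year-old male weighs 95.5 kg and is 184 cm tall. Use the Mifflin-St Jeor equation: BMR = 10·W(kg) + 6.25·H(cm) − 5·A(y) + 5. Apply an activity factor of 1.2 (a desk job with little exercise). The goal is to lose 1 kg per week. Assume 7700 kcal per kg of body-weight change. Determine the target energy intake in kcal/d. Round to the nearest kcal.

952 kcal/d

Mifflin-St Jeor (male): BMR = 10(95.5) + 6.25(184) − 5(80) + 5 = 955 + 1150 − 400 + 5 = 1710 kcal/day.
TEE = 1710 × 1.2 = 2052 kcal/day.
Required daily deficit = 1 × 7700 ÷ 7 = 1100 kcal/day.
Target intake = 2052 − 1100 = 952 kcal/day.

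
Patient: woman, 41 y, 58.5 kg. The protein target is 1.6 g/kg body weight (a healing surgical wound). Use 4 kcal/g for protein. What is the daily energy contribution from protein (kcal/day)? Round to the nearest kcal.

Protein = 1.6 g/kg × 58.5 kg = 93.6 g/day.
Protein energy = 93.6 g × 4 kcal/g = 374.4 kcal/day.

374 kcal/day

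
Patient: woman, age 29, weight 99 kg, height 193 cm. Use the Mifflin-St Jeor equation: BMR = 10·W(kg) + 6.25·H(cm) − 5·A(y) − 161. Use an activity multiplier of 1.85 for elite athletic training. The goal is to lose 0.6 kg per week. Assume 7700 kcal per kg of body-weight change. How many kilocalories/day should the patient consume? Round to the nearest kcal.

2837 kilocalories/day

Mifflin-St Jeor (female): BMR = 10(99) + 6.25(193) − 5(29) − 161 = 990 + 1206.25 − 145 − 161 = 1890.25 kcal/day.
TEE = 1890.25 × 1.85 = 3496.9625 kcal/day.
Required daily deficit = 0.6 × 7700 ÷ 7 = 660 kcal/day.
Target intake = 3496.9625 − 660 = 2836.9625 kcal/day.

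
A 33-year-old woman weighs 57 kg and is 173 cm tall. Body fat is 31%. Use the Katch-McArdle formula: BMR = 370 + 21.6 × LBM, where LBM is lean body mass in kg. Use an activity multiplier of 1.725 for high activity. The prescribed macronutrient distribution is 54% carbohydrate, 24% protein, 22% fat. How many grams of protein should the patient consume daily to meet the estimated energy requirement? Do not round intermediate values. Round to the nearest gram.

126 g/day

LBM = 57 × (1 − 0.31) = 39.33 kg. Katch-McArdle: BMR = 370 + 21.6 × 39.33 = 1219.528 kcal/day.
TEE = 1219.528 × 1.725 = 2103.6858 kcal/day.
Protein energy = 24% × 2103.6858 = 504.8846 kcal.
Protein = 504.8846 ÷ 4 kcal/g = 126.2211 g.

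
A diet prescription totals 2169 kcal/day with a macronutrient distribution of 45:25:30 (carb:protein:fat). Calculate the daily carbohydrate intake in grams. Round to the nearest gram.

Carbohydrate energy = 45% × 2169 = 976.05 kcal.
At 4 kcal/g: 976.05 ÷ 4 = 244.0125 g.

244 g/day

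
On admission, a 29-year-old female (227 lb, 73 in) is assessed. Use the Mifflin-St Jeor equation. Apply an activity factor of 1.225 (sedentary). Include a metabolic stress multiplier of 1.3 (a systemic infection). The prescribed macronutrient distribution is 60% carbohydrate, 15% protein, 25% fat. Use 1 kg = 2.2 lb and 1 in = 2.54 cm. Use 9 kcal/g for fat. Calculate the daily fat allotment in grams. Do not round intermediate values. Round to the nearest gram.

Convert to metric: weight = 227 ÷ 2.2 = 103.1818 kg; height = 73 × 2.54 = 185.42 cm.
Mifflin-St Jeor (female): BMR = 10(103.1818) + 6.25(185.42) − 5(29) − 161 = 1031.8182 + 1158.875 − 145 − 161 = 1884.6932 kcal/day.
TEE = 1884.6932 × 1.225 = 2308.7491 kcal/day.
With stress factor 1.3: 2308.7491 × 1.3 = 3001.3739 kcal/day.
Fat energy = 25% × 3001.3739 = 750.3435 kcal.
Fat = 750.3435 ÷ 9 kcal/g = 83.3715 g.

83 g/day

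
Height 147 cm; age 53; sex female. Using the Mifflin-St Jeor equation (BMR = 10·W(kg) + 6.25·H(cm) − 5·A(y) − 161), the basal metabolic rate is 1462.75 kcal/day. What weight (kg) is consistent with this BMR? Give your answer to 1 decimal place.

97.0 kg

1462.75 = 10·W + 6.25(147) − 5(53) − 161
10·W = 1462.75 − 492.75 = 970, so W = 97 kg.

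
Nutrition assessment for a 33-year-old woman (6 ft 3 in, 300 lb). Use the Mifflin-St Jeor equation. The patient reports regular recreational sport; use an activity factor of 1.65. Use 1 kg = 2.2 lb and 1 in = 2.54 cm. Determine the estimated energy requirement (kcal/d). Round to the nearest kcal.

Convert to metric: weight = 300 ÷ 2.2 = 136.3636 kg; height = (6×12 + 3) × 2.54 = 75 × 2.54 = 190.5 cm.
Mifflin-St Jeor (female): BMR = 10(136.3636) + 6.25(190.5) − 5(33) − 161 = 1363.6364 + 1190.625 − 165 − 161 = 2228.2614 kcal/day.
TEE = BMR × activity factor = 2228.2614 × 1.65 = 3676.6313 kcal/day.

3677 kcal/d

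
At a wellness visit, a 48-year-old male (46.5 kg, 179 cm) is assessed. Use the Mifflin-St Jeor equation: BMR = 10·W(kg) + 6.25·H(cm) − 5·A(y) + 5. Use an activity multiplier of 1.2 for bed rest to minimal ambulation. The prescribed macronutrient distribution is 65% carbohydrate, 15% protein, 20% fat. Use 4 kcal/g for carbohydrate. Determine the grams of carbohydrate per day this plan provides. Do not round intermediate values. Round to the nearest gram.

Mifflin-St Jeor (male): BMR = 10(46.5) + 6.25(179) − 5(48) + 5 = 465 + 1118.75 − 240 + 5 = 1348.75 kcal/day.
TEE = 1348.75 × 1.2 = 1618.5 kcal/day.
Carbohydrate energy = 65% × 1618.5 = 1052.025 kcal.
Carbohydrate = 1052.025 ÷ 4 kcal/g = 263.0063 g.

263 g/day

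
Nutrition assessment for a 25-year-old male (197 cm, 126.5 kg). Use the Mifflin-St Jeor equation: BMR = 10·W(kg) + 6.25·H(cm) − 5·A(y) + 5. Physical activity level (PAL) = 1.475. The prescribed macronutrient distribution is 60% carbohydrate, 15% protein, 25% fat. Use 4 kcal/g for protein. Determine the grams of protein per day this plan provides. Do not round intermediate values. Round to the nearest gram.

131 g/day

Mifflin-St Jeor (male): BMR = 10(126.5) + 6.25(197) − 5(25) + 5 = 1265 + 1231.25 − 125 + 5 = 2376.25 kcal/day.
TEE = 2376.25 × 1.475 = 3504.9688 kcal/day.
Protein energy = 15% × 3504.9688 = 525.7453 kcal.
Protein = 525.7453 ÷ 4 kcal/g = 131.4363 g.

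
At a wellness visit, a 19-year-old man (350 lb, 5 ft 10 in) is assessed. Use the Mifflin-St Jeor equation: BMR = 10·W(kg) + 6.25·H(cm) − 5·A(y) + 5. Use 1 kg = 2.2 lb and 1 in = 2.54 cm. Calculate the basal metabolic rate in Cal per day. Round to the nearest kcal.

Convert to metric: weight = 350 ÷ 2.2 = 159.0909 kg; height = (5×12 + 10) × 2.54 = 70 × 2.54 = 177.8 cm.
Mifflin-St Jeor (male): BMR = 10(159.0909) + 6.25(177.8) − 5(19) + 5 = 1590.9091 + 1111.25 − 95 + 5 = 2612.1591 kcal/day.

2612 Cal per day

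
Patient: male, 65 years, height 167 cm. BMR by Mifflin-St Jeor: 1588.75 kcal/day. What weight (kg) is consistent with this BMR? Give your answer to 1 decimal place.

1588.75 = 10·W + 6.25(167) − 5(65) + 5
10·W = 1588.75 − 723.75 = 865, so W = 86.5 kg.

86.5 kg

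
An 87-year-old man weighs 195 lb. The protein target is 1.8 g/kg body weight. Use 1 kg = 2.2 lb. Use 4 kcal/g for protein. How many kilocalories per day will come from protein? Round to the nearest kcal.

Weight in kg = 195 ÷ 2.2 = 88.6364 kg.
Protein = 1.8 g/kg × 88.6364 kg = 159.5455 g/day.
Protein energy = 159.5455 g × 4 kcal/g = 638.1818 kcal/day.

638 kcal/day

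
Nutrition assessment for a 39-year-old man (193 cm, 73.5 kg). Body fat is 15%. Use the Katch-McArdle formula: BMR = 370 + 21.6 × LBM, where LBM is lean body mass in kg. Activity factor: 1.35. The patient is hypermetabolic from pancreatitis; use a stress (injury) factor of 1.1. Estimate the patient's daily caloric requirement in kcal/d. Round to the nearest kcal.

2553 kcal/d

LBM = 73.5 × (1 − 0.15) = 62.475 kg. Katch-McArdle: BMR = 370 + 21.6 × 62.475 = 1719.46 kcal/day.
TEE = BMR × activity factor = 1719.46 × 1.35 = 2321.271 kcal/day.
Apply stress factor: 2321.271 × 1.1 = 2553.3981 kcal/day.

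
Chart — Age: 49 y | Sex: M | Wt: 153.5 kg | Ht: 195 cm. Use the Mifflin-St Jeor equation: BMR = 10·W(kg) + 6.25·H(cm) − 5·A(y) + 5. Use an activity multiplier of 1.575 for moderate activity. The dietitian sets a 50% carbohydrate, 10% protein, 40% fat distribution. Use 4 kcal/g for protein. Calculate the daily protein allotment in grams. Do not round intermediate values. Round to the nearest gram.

Mifflin-St Jeor (male): BMR = 10(153.5) + 6.25(195) − 5(49) + 5 = 1535 + 1218.75 − 245 + 5 = 2513.75 kcal/day.
TEE = 2513.75 × 1.575 = 3959.1563 kcal/day.
Protein energy = 10% × 3959.1563 = 395.9156 kcal.
Protein = 395.9156 ÷ 4 kcal/g = 98.9789 g.

99 g/day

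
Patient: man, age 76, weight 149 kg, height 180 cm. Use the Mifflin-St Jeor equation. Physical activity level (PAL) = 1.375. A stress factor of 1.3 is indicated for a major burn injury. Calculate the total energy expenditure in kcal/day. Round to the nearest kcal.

Mifflin-St Jeor (male): BMR = 10(149) + 6.25(180) − 5(76) + 5 = 1490 + 1125 − 380 + 5 = 2240 kcal/day.
TEE = BMR × activity factor = 2240 × 1.375 = 3080 kcal/day.
Apply stress factor: 3080 × 1.3 = 4004 kcal/day.

4004 kcal/day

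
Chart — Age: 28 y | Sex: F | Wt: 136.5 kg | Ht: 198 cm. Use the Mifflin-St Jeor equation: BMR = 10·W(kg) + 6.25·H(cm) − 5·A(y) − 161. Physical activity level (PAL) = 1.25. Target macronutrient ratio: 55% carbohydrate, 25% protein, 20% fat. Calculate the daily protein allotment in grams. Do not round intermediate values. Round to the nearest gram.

180 g/day

Mifflin-St Jeor (female): BMR = 10(136.5) + 6.25(198) − 5(28) − 161 = 1365 + 1237.5 − 140 − 161 = 2301.5 kcal/day.
TEE = 2301.5 × 1.25 = 2876.875 kcal/day.
Protein energy = 25% × 2876.875 = 719.2188 kcal.
Protein = 719.2188 ÷ 4 kcal/g = 179.8047 g.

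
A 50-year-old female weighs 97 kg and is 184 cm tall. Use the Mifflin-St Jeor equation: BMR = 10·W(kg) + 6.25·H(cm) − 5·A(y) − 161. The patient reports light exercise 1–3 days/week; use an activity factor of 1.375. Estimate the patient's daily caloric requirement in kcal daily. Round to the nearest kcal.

Mifflin-St Jeor (female): BMR = 10(97) + 6.25(184) − 5(50) − 161 = 970 + 1150 − 250 − 161 = 1709 kcal/day.
TEE = BMR × activity factor = 1709 × 1.375 = 2349.875 kcal/day.

2350 kcal daily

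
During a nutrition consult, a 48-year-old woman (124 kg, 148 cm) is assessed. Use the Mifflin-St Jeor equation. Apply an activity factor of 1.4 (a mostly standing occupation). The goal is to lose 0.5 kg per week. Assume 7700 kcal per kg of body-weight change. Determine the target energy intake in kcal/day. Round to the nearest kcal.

Mifflin-St Jeor (female): BMR = 10(124) + 6.25(148) − 5(48) − 161 = 1240 + 925 − 240 − 161 = 1764 kcal/day.
TEE = 1764 × 1.4 = 2469.6 kcal/day.
Required daily deficit = 0.5 × 7700 ÷ 7 = 550 kcal/day.
Target intake = 2469.6 − 550 = 1919.6 kcal/day.

1920 kcal/day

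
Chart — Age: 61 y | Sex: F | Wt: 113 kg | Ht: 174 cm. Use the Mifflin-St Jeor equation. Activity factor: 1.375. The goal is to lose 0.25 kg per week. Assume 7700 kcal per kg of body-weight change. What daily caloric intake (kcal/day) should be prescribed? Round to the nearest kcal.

Mifflin-St Jeor (female): BMR = 10(113) + 6.25(174) − 5(61) − 161 = 1130 + 1087.5 − 305 − 161 = 1751.5 kcal/day.
TEE = 1751.5 × 1.375 = 2408.3125 kcal/day.
Required daily deficit = 0.25 × 7700 ÷ 7 = 275 kcal/day.
Target intake = 2408.3125 − 275 = 2133.3125 kcal/day.

2133 kcal/day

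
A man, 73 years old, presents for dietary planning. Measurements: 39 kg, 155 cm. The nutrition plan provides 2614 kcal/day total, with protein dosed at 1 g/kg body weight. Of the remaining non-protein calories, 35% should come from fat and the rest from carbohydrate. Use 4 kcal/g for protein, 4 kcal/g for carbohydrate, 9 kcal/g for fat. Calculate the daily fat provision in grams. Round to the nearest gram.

96 g/day

Protein = 1 × 39 = 39 g → 39 × 4 = 156 kcal.
Non-protein calories = 2614 − 156 = 2458 kcal.
Fat: 35% × 2458 = 860.3 kcal; carbohydrate: 1597.7 kcal.
Fat: 860.3 kcal ÷ 9 kcal/g = 95.5889 g.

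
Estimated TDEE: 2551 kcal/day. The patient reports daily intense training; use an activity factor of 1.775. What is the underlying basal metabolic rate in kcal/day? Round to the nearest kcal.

BMR = TEE ÷ activity factor = 2551 ÷ 1.775 = 1437.1831 kcal/day.

1437 kcal/day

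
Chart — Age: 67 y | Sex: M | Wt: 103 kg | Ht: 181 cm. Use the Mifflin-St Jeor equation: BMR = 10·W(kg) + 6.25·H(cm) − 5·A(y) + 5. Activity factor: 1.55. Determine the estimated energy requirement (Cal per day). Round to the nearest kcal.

Mifflin-St Jeor (male): BMR = 10(103) + 6.25(181) − 5(67) + 5 = 1030 + 1131.25 − 335 + 5 = 1831.25 kcal/day.
TEE = BMR × activity factor = 1831.25 × 1.55 = 2838.4375 kcal/day.

2838 Cal per day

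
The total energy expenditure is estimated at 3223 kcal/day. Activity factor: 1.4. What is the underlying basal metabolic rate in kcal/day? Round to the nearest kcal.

BMR = TEE ÷ activity factor = 3223 ÷ 1.4 = 2302.1429 kcal/day.

2302 kcal/day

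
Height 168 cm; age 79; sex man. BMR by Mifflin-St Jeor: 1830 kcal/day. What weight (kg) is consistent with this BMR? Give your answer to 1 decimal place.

117.0 kg

1830 = 10·W + 6.25(168) − 5(79) + 5
10·W = 1830 − 660 = 1170, so W = 117 kg.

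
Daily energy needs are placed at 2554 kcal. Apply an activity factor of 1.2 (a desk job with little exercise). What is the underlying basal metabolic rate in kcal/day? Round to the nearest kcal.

2128 kcal/day

BMR = TEE ÷ activity factor = 2554 ÷ 1.2 = 2128.3333 kcal/day.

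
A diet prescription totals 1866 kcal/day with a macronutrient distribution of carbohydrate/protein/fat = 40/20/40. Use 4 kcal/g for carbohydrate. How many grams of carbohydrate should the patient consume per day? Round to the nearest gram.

187 g/day

Carbohydrate energy = 40% × 1866 = 746.4 kcal.
At 4 kcal/g: 746.4 ÷ 4 = 186.6 g.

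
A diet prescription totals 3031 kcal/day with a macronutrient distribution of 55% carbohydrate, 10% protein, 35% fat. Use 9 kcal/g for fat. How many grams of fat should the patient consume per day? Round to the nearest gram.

118 g/day

Fat energy = 35% × 3031 = 1060.85 kcal.
At 9 kcal/g: 1060.85 ÷ 9 = 117.8722 g.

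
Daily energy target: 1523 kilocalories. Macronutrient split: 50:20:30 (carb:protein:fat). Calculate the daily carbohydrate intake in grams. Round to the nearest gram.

Carbohydrate energy = 50% × 1523 = 761.5 kcal.
At 4 kcal/g: 761.5 ÷ 4 = 190.375 g.

190 g/day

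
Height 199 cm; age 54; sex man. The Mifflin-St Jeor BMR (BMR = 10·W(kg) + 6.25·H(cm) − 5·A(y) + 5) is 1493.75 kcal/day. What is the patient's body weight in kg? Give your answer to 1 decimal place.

51.5 kg

1493.75 = 10·W + 6.25(199) − 5(54) + 5
10·W = 1493.75 − 978.75 = 515, so W = 51.5 kg.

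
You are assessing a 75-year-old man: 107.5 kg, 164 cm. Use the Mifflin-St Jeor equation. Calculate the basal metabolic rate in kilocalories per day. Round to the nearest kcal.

Mifflin-St Jeor (male): BMR = 10(107.5) + 6.25(164) − 5(75) + 5 = 1075 + 1025 − 375 + 5 = 1730 kcal/day.

1730 kilocalories per day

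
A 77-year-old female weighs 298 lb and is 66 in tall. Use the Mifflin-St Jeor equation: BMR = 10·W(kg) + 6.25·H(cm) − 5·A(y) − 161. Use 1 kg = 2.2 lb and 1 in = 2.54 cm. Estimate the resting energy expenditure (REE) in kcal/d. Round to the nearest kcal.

1856 kcal/d

Convert to metric: weight = 298 ÷ 2.2 = 135.4545 kg; height = 66 × 2.54 = 167.64 cm.
Mifflin-St Jeor (female): BMR = 10(135.4545) + 6.25(167.64) − 5(77) − 161 = 1354.5455 + 1047.75 − 385 − 161 = 1856.2955 kcal/day.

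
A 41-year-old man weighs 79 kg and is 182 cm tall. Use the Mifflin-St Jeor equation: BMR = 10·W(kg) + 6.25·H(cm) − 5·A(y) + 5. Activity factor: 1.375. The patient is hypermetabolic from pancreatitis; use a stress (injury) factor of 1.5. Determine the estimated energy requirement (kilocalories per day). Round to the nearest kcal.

3563 kilocalories per day

Mifflin-St Jeor (male): BMR = 10(79) + 6.25(182) − 5(41) + 5 = 790 + 1137.5 − 205 + 5 = 1727.5 kcal/day.
TEE = BMR × activity factor = 1727.5 × 1.375 = 2375.3125 kcal/day.
Apply stress factor: 2375.3125 × 1.5 = 3562.9688 kcal/day.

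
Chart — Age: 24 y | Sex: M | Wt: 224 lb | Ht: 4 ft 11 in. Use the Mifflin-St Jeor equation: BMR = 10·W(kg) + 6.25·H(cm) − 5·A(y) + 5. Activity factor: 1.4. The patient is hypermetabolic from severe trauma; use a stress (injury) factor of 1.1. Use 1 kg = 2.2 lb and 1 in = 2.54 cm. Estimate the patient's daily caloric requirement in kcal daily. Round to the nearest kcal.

Convert to metric: weight = 224 ÷ 2.2 = 101.8182 kg; height = (4×12 + 11) × 2.54 = 59 × 2.54 = 149.86 cm.
Mifflin-St Jeor (male): BMR = 10(101.8182) + 6.25(149.86) − 5(24) + 5 = 1018.1818 + 936.625 − 120 + 5 = 1839.8068 kcal/day.
TEE = BMR × activity factor = 1839.8068 × 1.4 = 2575.7295 kcal/day.
Apply stress factor: 2575.7295 × 1.1 = 2833.3025 kcal/day.

2833 kcal daily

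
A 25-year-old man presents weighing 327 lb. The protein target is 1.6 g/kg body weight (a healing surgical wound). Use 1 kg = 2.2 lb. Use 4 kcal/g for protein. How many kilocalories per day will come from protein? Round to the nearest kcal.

Weight in kg = 327 ÷ 2.2 = 148.6364 kg.
Protein = 1.6 g/kg × 148.6364 kg = 237.8182 g/day.
Protein energy = 237.8182 g × 4 kcal/g = 951.2727 kcal/day.

951 kcal/day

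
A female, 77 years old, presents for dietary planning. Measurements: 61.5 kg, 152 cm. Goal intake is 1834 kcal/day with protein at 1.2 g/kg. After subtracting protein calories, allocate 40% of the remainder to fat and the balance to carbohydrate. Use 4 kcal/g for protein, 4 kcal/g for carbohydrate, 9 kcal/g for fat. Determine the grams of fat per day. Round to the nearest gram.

Protein = 1.2 × 61.5 = 73.8 g → 73.8 × 4 = 295.2 kcal.
Non-protein calories = 1834 − 295.2 = 1538.8 kcal.
Fat: 40% × 1538.8 = 615.52 kcal; carbohydrate: 923.28 kcal.
Fat: 615.52 kcal ÷ 9 kcal/g = 68.3911 g.

68 g/day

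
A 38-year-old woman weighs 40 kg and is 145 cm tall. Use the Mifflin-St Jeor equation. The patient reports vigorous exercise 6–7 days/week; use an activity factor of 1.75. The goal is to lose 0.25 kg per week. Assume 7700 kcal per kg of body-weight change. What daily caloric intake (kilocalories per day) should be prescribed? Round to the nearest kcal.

1397 kilocalories per day

Mifflin-St Jeor (female): BMR = 10(40) + 6.25(145) − 5(38) − 161 = 400 + 906.25 − 190 − 161 = 955.25 kcal/day.
TEE = 955.25 × 1.75 = 1671.6875 kcal/day.
Required daily deficit = 0.25 × 7700 ÷ 7 = 275 kcal/day.
Target intake = 1671.6875 − 275 = 1396.6875 kcal/day.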